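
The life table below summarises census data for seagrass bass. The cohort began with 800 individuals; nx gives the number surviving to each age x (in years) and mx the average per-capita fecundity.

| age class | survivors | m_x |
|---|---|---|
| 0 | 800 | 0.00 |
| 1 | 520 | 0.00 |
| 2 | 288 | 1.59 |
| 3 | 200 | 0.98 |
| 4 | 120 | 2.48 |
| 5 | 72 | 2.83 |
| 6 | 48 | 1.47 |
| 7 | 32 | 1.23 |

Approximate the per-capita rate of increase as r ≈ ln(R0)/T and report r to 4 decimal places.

lx = nx/n0 = nx/800: 1, 0.65, 0.36, 0.25, 0.15, 0.09, 0.06, 0.04
R0 = Σ lx·mx = 0 + 0 + 0.5724 + 0.245 + 0.372 + 0.2547 + 0.0882 + 0.0492 = 1.5815
Σ x·lx·mx = 5.5149; T = 5.5149/1.5815 = 3.48713…
r ≈ ln(R0)/T = ln(1.5815)/3.48713… = 0.131447… → 0.1314

0.1314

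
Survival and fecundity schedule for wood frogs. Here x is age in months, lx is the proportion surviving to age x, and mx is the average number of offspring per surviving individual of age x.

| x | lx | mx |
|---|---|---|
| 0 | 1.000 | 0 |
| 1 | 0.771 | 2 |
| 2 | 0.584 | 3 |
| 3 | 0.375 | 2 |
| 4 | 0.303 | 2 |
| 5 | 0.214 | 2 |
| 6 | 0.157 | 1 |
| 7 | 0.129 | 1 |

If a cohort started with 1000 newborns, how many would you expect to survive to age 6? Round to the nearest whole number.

157

Expected survivors = N0 · l_6 = 1000 × 0.157 = 157 → 157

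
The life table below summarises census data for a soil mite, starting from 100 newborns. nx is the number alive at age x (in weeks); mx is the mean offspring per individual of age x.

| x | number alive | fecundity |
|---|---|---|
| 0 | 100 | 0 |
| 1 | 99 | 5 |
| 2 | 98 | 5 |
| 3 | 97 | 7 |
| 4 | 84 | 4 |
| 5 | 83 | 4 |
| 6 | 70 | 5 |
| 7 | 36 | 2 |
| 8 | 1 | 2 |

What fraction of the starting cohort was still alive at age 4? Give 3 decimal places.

l_4 = n_4/n_0 = 84/100 = 0.84 → 0.840

0.840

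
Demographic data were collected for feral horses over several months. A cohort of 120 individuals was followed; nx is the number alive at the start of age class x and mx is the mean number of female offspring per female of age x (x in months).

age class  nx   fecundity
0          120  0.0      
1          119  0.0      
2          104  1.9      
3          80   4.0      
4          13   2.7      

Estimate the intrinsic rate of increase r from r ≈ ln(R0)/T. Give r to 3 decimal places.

lx = nx/n0 = nx/120: 1, 0.99167…, 0.86667…, 0.66667…, 0.10833…
R0 = Σ lx·mx = 0 + 0 + 1.64667… + 2.66667… + 0.2925… = 4.605833…
Σ x·lx·mx = 12.463333…; T = 12.463333…/4.605833… = 2.70599…
r ≈ ln(R0)/T = ln(4.605833…)/2.70599… = 0.56442… → 0.564

0.564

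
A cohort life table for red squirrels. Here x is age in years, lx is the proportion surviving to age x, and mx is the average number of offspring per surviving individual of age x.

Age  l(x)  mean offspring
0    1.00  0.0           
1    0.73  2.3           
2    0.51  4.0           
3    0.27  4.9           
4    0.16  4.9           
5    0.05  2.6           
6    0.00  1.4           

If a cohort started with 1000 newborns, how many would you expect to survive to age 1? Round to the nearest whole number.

Expected survivors = N0 · l_1 = 1000 × 0.73 = 730 → 730

730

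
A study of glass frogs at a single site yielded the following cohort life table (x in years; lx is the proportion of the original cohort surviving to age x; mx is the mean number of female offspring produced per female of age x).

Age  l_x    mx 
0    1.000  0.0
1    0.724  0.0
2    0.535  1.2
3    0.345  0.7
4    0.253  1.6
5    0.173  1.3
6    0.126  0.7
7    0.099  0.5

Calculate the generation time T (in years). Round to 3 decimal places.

lx·mx: 0, 0, 0.642, 0.2415, 0.4048, 0.2249, 0.0882, 0.0495 → R0 = 1.6509
x·lx·mx: 0, 0, 1.284, 0.7245, 1.6192, 1.1245, 0.5292, 0.3465 → Σ = 5.6279
T = 5.6279 / 1.6509 = 3.408989… → 3.409

3.409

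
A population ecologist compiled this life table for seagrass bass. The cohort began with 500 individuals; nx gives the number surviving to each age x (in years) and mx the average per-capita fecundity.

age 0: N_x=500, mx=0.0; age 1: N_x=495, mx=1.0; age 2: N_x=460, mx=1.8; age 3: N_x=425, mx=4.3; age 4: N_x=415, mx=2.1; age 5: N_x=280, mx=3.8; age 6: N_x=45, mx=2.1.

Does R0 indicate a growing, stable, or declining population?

lx = nx/n0 = nx/500: 1, 0.99, 0.92, 0.85, 0.83, 0.56, 0.09
R0 = Σ lx·mx = 0 + 0.99 + 1.656 + 3.655 + 1.743 + 2.128 + 0.189 = 10.361
R0 > 1, so the population is growing.

growing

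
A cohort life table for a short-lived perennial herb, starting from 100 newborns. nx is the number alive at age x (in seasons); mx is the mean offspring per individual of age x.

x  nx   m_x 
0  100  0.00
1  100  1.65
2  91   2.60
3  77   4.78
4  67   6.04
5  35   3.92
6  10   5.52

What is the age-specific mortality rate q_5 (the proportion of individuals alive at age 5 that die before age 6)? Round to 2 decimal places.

lx = nx/n0 = nx/100: 1, 1, 0.91, 0.77, 0.67, 0.35, 0.1
q_5 = (l_5 − l_6) / l_5 = (0.35 − 0.1) / 0.35
     = 0.25 / 0.35 = 0.714286… → 0.71

0.71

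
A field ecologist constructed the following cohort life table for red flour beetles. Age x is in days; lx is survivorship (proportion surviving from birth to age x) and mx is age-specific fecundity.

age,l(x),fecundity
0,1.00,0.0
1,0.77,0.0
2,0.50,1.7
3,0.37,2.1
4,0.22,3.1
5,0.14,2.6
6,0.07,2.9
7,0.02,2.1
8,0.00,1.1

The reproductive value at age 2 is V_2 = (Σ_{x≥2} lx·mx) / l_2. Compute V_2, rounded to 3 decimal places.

5.836

lx·mx for x ≥ 2: 0.85, 0.777, 0.682, 0.364, 0.203, 0.042, 0 → sum = 2.918
V_2 = 2.918 / l_2 = 2.918 / 0.5 = 5.836 → 5.836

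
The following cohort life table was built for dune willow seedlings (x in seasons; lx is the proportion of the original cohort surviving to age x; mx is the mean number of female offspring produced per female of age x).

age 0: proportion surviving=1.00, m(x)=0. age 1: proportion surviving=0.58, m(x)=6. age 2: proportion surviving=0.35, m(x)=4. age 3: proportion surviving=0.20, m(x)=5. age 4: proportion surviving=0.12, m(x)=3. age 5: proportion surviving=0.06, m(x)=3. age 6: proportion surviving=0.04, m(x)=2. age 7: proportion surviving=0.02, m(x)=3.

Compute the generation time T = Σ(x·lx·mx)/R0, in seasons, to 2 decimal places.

lx·mx: 0, 3.48, 1.4, 1, 0.36, 0.18, 0.08, 0.06 → R0 = 6.56
x·lx·mx: 0, 3.48, 2.8, 3, 1.44, 0.9, 0.48, 0.42 → Σ = 12.52
T = 12.52 / 6.56 = 1.908537… → 1.91

1.91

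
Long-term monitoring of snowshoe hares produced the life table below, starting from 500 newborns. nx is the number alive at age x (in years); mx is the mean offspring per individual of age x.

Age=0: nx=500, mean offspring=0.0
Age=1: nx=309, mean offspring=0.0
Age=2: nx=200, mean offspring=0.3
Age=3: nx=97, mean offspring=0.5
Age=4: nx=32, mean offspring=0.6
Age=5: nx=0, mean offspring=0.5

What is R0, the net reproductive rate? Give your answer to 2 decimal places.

0.26

lx = nx/n0 = nx/500: 1, 0.618, 0.4, 0.194, 0.064, 0
lx·mx by age: 0, 0, 0.12, 0.097, 0.0384, 0
R0 = Σ lx·mx = 0.2554 → 0.26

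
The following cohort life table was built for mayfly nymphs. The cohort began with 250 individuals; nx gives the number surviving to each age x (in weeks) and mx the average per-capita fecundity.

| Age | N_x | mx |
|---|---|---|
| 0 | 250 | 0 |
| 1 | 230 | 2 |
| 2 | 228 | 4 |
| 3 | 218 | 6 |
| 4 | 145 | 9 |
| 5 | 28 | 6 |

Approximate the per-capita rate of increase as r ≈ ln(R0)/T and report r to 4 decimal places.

lx = nx/n0 = nx/250: 1, 0.92, 0.912, 0.872, 0.58, 0.112
R0 = Σ lx·mx = 0 + 1.84 + 3.648 + 5.232 + 5.22 + 0.672 = 16.612
Σ x·lx·mx = 49.072; T = 49.072/16.612 = 2.95401…
r ≈ ln(R0)/T = ln(16.612)/2.95401… = 0.951292… → 0.9513

0.9513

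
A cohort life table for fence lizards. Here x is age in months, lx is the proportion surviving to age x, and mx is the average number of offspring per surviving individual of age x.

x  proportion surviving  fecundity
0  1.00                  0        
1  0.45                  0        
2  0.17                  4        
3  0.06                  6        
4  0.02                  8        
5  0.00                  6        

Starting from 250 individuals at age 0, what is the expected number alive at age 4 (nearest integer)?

5

Expected survivors = N0 · l_4 = 250 × 0.02 = 5 → 5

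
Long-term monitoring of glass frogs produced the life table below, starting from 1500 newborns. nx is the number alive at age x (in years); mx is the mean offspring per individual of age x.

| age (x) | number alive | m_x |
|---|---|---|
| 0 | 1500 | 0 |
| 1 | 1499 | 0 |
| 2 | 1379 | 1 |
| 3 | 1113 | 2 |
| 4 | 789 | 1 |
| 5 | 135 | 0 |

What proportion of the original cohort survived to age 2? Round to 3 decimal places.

0.919

l_2 = n_2/n_0 = 1379/1500 = 0.919333… → 0.919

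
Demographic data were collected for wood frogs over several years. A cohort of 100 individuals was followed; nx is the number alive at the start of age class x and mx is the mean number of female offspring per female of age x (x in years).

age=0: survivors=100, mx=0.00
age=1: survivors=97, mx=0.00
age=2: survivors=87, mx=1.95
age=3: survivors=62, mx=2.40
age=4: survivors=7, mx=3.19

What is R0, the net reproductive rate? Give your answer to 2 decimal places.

lx = nx/n0 = nx/100: 1, 0.97, 0.87, 0.62, 0.07
lx·mx by age: 0, 0, 1.6965, 1.488, 0.2233
R0 = Σ lx·mx = 3.4078 → 3.41

3.41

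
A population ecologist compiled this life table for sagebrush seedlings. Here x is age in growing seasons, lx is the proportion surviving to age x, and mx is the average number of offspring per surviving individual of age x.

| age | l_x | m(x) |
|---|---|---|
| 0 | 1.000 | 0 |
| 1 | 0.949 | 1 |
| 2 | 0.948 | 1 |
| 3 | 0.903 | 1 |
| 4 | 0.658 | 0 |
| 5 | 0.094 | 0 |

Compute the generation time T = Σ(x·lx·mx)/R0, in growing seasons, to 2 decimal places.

lx·mx: 0, 0.949, 0.948, 0.903, 0, 0 → R0 = 2.8
x·lx·mx: 0, 0.949, 1.896, 2.709, 0, 0 → Σ = 5.554
T = 5.554 / 2.8 = 1.983571… → 1.98

1.98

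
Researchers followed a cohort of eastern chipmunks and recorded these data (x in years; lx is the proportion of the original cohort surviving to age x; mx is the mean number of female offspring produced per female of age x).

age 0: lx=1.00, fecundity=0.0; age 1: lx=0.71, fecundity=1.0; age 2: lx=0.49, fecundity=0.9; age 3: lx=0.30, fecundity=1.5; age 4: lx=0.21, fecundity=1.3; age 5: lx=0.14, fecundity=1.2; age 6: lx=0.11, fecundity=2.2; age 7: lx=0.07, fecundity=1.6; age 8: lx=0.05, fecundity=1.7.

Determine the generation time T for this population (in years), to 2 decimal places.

3.14

lx·mx: 0, 0.71, 0.441, 0.45, 0.273, 0.168, 0.242, 0.112, 0.085 → R0 = 2.481
x·lx·mx: 0, 0.71, 0.882, 1.35, 1.092, 0.84, 1.452, 0.784, 0.68 → Σ = 7.79
T = 7.79 / 2.481 = 3.139863… → 3.14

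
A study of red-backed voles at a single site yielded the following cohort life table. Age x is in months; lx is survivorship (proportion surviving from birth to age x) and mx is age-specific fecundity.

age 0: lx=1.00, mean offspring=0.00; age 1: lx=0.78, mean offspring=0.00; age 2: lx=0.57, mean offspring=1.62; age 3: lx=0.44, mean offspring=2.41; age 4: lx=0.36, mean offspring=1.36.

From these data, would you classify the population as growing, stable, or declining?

growing

R0 = Σ lx·mx = 0 + 0 + 0.9234 + 1.0604 + 0.4896 = 2.4734
R0 > 1, so the population is growing.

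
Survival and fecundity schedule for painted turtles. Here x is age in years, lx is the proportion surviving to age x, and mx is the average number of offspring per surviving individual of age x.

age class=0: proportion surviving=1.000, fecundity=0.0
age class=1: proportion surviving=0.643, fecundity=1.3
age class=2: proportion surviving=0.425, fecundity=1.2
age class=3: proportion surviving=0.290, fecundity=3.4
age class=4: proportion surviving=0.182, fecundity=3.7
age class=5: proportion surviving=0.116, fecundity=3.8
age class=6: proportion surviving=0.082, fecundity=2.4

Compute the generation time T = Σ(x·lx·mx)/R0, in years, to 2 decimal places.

2.99

lx·mx: 0, 0.8359, 0.51, 0.986, 0.6734, 0.4408, 0.1968 → R0 = 3.6429
x·lx·mx: 0, 0.8359, 1.02, 2.958, 2.6936, 2.204, 1.1808 → Σ = 10.8923
T = 10.8923 / 3.6429 = 2.990008… → 2.99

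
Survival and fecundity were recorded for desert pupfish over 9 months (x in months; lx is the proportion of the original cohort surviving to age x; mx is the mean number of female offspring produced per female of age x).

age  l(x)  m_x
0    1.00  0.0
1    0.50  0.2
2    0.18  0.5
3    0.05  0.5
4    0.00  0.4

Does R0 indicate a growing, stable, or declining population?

R0 = Σ lx·mx = 0 + 0.1 + 0.09 + 0.025 + 0 = 0.215
R0 < 1, so the population is declining.

declining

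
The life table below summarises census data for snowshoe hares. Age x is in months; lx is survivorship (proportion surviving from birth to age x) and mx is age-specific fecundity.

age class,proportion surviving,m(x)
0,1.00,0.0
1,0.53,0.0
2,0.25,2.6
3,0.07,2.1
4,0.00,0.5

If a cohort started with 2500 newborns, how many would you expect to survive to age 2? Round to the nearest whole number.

625

Expected survivors = N0 · l_2 = 2500 × 0.25 = 625 → 625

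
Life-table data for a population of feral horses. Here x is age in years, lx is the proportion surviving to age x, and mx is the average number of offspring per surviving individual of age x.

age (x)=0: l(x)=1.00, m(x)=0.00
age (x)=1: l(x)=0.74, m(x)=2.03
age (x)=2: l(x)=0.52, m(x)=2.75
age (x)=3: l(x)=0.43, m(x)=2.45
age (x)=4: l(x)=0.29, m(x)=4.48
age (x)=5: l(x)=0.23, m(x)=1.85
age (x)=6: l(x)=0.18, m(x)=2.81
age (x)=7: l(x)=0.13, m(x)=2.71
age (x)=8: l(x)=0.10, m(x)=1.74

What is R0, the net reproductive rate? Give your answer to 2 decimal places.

lx·mx by age: 0, 1.5022, 1.43, 1.0535, 1.2992, 0.4255, 0.5058, 0.3523, 0.174
R0 = Σ lx·mx = 6.7425 → 6.74

6.74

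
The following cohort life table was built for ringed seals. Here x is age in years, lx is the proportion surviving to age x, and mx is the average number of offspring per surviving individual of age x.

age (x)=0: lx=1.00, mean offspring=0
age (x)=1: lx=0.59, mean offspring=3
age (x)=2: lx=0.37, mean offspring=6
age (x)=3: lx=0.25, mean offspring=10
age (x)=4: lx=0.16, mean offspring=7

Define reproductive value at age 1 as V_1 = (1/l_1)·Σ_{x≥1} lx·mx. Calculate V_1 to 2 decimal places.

lx·mx for x ≥ 1: 1.77, 2.22, 2.5, 1.12 → sum = 7.61
V_1 = 7.61 / l_1 = 7.61 / 0.59 = 12.898305… → 12.90

12.90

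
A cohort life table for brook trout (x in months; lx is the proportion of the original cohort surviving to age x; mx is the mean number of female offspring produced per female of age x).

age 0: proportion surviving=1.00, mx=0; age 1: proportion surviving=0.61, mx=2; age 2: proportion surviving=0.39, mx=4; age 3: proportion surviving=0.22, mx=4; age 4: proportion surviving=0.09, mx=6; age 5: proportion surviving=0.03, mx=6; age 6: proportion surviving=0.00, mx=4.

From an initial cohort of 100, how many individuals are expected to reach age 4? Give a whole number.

Expected survivors = N0 · l_4 = 100 × 0.09 = 9 → 9

9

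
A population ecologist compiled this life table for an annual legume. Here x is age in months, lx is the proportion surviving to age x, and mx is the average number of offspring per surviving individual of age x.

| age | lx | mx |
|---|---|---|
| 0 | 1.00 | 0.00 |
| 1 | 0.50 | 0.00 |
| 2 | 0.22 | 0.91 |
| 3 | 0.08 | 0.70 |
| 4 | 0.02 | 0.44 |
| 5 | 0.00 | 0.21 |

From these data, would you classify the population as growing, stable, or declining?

R0 = Σ lx·mx = 0 + 0 + 0.2002 + 0.056 + 0.0088 + 0 = 0.265
R0 < 1, so the population is declining.

declining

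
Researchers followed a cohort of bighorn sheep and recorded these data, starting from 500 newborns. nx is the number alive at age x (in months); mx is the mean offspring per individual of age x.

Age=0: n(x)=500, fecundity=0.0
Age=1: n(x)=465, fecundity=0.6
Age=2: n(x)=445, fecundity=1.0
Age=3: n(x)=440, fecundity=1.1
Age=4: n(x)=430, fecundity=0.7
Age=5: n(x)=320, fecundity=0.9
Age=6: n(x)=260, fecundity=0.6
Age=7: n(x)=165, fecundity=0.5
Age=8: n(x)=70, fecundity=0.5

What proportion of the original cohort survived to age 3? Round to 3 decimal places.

l_3 = n_3/n_0 = 440/500 = 0.88 → 0.880

0.880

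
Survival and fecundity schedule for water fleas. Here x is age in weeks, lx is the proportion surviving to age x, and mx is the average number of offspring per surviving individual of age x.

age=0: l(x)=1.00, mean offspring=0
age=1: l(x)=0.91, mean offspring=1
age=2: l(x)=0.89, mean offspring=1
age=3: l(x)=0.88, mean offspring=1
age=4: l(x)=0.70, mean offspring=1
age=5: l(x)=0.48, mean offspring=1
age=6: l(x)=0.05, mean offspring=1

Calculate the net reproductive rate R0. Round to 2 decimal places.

3.91

lx·mx by age: 0, 0.91, 0.89, 0.88, 0.7, 0.48, 0.05
R0 = Σ lx·mx = 3.91 → 3.91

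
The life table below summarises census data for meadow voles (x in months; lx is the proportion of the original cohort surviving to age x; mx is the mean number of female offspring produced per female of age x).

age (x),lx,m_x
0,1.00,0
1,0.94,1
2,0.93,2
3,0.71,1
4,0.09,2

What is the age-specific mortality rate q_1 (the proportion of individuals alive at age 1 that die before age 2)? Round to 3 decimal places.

q_1 = (l_1 − l_2) / l_1 = (0.94 − 0.93) / 0.94
     = 0.01 / 0.94 = 0.010638… → 0.011

0.011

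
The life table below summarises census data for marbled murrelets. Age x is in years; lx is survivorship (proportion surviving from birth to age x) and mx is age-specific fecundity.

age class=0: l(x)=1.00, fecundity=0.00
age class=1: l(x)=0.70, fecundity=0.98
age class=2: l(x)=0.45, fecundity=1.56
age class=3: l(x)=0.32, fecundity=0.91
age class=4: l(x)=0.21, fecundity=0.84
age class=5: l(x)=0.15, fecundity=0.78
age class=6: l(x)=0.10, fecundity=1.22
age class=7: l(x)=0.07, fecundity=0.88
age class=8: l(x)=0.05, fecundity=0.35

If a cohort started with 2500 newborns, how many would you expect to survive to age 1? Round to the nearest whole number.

1750

Expected survivors = N0 · l_1 = 2500 × 0.70 = 1750 → 1750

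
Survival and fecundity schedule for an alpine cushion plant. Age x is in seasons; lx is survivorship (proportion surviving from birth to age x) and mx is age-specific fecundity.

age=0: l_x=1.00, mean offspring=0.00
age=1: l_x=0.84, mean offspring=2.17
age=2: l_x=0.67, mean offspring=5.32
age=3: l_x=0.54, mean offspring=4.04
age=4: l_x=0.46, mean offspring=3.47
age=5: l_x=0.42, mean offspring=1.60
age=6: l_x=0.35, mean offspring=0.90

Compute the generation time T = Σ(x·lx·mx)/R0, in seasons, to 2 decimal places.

lx·mx: 0, 1.8228, 3.5644, 2.1816, 1.5962, 0.672, 0.315 → R0 = 10.152
x·lx·mx: 0, 1.8228, 7.1288, 6.5448, 6.3848, 3.36, 1.89 → Σ = 27.1312
T = 27.1312 / 10.152 = 2.672498… → 2.67

2.67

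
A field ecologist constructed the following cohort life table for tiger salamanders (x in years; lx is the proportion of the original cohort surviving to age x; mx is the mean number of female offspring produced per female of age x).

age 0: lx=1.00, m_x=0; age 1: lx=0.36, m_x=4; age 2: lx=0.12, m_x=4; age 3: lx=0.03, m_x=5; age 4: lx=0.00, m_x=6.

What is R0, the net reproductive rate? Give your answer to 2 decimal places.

lx·mx by age: 0, 1.44, 0.48, 0.15, 0
R0 = Σ lx·mx = 2.07 → 2.07

2.07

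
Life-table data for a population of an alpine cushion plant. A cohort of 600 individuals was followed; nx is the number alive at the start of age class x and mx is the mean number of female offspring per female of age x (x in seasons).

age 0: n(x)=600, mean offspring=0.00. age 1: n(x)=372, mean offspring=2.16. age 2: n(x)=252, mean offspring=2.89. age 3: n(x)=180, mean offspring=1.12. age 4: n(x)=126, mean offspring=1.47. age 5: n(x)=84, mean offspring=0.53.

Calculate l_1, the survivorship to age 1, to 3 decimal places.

0.620

l_1 = n_1/n_0 = 372/600 = 0.62 → 0.620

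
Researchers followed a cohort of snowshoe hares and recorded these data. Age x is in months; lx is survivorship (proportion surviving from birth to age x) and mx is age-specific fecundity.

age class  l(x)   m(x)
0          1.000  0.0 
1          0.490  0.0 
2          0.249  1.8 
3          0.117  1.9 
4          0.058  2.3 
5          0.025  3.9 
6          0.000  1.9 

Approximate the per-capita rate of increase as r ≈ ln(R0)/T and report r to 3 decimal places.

-0.036

R0 = Σ lx·mx = 0 + 0 + 0.4482 + 0.2223 + 0.1334 + 0.0975 + 0 = 0.9014
Σ x·lx·mx = 2.5844; T = 2.5844/0.9014 = 2.8671…
r ≈ ln(R0)/T = ln(0.9014)/2.8671… = -0.03621… → -0.036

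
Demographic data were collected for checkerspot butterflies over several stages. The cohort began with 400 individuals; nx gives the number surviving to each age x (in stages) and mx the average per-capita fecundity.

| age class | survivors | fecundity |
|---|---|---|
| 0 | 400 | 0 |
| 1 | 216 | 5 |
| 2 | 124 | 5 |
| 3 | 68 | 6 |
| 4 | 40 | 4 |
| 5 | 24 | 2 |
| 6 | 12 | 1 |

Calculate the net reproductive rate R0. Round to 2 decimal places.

5.82

lx = nx/n0 = nx/400: 1, 0.54, 0.31, 0.17, 0.1, 0.06, 0.03
lx·mx by age: 0, 2.7, 1.55, 1.02, 0.4, 0.12, 0.03
R0 = Σ lx·mx = 5.82 → 5.82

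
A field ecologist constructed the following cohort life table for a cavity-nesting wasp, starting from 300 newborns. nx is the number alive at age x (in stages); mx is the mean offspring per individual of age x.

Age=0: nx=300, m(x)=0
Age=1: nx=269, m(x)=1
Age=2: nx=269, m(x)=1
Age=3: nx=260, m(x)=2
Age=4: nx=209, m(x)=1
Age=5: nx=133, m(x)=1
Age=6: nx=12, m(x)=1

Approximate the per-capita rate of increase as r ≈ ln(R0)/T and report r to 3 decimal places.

lx = nx/n0 = nx/300: 1, 0.89667…, 0.89667…, 0.86667…, 0.69667…, 0.44333…, 0.04
R0 = Σ lx·mx = 0 + 0.89667… + 0.89667… + 1.73333… + 0.69667… + 0.44333… + 0.04 = 4.706667…
Σ x·lx·mx = 13.133333…; T = 13.133333…/4.706667… = 2.79037…
r ≈ ln(R0)/T = ln(4.706667…)/2.79037… = 0.55512… → 0.555

0.555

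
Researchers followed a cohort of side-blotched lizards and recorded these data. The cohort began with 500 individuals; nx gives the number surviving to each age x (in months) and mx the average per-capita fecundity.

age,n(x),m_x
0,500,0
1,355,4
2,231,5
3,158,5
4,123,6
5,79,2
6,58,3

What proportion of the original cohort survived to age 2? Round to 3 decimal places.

0.462

l_2 = n_2/n_0 = 231/500 = 0.462 → 0.462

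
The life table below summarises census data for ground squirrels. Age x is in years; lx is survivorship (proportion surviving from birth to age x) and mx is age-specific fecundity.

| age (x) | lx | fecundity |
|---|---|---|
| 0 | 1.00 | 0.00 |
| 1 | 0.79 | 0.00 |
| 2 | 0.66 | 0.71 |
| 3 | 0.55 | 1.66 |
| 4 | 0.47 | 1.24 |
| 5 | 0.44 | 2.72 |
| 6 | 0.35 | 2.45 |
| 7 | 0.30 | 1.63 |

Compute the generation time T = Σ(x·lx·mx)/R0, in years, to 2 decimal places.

lx·mx: 0, 0, 0.4686, 0.913, 0.5828, 1.1968, 0.8575, 0.489 → R0 = 4.5077
x·lx·mx: 0, 0, 0.9372, 2.739, 2.3312, 5.984, 5.145, 3.423 → Σ = 20.5594
T = 20.5594 / 4.5077 = 4.560951… → 4.56

4.56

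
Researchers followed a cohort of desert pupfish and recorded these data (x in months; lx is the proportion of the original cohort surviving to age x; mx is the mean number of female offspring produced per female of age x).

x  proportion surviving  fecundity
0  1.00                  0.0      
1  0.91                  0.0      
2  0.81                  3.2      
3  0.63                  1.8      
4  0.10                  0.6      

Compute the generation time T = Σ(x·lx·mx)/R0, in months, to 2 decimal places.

2.33

lx·mx: 0, 0, 2.592, 1.134, 0.06 → R0 = 3.786
x·lx·mx: 0, 0, 5.184, 3.402, 0.24 → Σ = 8.826
T = 8.826 / 3.786 = 2.33122… → 2.33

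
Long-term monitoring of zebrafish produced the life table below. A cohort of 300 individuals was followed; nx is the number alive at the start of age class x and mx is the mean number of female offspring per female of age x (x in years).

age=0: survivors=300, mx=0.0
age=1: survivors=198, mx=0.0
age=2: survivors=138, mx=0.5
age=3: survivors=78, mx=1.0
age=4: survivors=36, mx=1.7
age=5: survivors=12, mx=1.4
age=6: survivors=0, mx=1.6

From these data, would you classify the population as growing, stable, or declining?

declining

lx = nx/n0 = nx/300: 1, 0.66, 0.46, 0.26, 0.12, 0.04, 0
R0 = Σ lx·mx = 0 + 0 + 0.23 + 0.26 + 0.204 + 0.056 + 0 = 0.75
R0 < 1, so the population is declining.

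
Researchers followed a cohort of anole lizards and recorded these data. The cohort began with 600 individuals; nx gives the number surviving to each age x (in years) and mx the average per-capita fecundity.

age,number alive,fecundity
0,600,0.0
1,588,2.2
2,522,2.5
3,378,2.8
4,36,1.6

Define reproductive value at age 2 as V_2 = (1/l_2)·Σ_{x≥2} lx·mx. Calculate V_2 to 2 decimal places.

4.64

lx = nx/n0 = nx/600: 1, 0.98, 0.87, 0.63, 0.06
lx·mx for x ≥ 2: 2.175, 1.764, 0.096 → sum = 4.035
V_2 = 4.035 / l_2 = 4.035 / 0.87 = 4.637931… → 4.64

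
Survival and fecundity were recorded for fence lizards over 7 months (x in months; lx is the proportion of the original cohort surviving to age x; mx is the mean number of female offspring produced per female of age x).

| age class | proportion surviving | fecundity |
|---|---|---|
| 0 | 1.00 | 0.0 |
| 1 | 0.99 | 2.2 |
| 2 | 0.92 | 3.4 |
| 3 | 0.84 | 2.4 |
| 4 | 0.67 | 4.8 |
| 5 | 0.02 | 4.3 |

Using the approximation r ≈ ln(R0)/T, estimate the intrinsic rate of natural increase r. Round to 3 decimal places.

0.904

R0 = Σ lx·mx = 0 + 2.178 + 3.128 + 2.016 + 3.216 + 0.086 = 10.624
Σ x·lx·mx = 27.776; T = 27.776/10.624 = 2.61446…
r ≈ ln(R0)/T = ln(10.624)/2.61446… = 0.90386… → 0.904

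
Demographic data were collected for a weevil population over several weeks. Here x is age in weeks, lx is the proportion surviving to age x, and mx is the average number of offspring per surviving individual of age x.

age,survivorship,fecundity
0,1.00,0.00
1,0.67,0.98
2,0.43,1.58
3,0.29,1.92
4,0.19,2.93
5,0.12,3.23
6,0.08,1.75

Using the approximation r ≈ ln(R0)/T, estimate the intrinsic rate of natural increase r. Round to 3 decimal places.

0.374

R0 = Σ lx·mx = 0 + 0.6566 + 0.6794 + 0.5568 + 0.5567 + 0.3876 + 0.14 = 2.9771
Σ x·lx·mx = 8.6906; T = 8.6906/2.9771 = 2.91915…
r ≈ ln(R0)/T = ln(2.9771)/2.91915… = 0.37372… → 0.374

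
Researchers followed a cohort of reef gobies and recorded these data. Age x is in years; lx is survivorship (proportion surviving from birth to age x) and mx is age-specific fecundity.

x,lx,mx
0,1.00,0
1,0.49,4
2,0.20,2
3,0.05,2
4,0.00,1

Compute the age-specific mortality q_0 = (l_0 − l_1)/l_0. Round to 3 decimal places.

q_0 = (l_0 − l_1) / l_0 = (1 − 0.49) / 1
     = 0.51 / 1 = 0.51 → 0.510

0.510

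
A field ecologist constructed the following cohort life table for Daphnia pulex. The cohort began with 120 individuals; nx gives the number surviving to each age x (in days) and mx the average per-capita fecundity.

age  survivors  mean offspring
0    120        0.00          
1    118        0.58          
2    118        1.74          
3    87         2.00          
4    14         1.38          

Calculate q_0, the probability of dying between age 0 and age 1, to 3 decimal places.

lx = nx/n0 = nx/120: 1, 0.98333…, 0.98333…, 0.725, 0.11667…
q_0 = (l_0 − l_1) / l_0 = (1 − 0.983333…) / 1
     = 0.016667… / 1 = 0.016667… → 0.017

0.017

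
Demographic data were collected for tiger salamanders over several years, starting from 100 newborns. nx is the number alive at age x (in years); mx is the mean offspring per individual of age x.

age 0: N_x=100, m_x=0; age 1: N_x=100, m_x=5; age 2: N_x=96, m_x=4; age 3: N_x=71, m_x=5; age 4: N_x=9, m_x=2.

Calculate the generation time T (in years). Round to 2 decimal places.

1.91

lx = nx/n0 = nx/100: 1, 1, 0.96, 0.71, 0.09
lx·mx: 0, 5, 3.84, 3.55, 0.18 → R0 = 12.57
x·lx·mx: 0, 5, 7.68, 10.65, 0.72 → Σ = 24.05
T = 24.05 / 12.57 = 1.913286… → 1.91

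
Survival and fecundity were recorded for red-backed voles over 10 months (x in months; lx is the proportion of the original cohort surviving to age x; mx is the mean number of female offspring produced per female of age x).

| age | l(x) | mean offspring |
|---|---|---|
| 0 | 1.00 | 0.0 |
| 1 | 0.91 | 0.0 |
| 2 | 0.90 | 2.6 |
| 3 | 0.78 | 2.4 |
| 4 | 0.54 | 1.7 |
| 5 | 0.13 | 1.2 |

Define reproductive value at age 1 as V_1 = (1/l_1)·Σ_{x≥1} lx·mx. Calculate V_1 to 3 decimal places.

5.809

lx·mx for x ≥ 1: 0, 2.34, 1.872, 0.918, 0.156 → sum = 5.286
V_1 = 5.286 / l_1 = 5.286 / 0.91 = 5.808791… → 5.809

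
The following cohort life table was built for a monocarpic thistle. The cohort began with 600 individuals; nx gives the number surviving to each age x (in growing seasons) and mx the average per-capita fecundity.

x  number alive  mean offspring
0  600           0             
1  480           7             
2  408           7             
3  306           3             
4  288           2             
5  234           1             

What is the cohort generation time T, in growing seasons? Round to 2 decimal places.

lx = nx/n0 = nx/600: 1, 0.8, 0.68, 0.51, 0.48, 0.39
lx·mx: 0, 5.6, 4.76, 1.53, 0.96, 0.39 → R0 = 13.24
x·lx·mx: 0, 5.6, 9.52, 4.59, 3.84, 1.95 → Σ = 25.5
T = 25.5 / 13.24 = 1.925982… → 1.93

1.93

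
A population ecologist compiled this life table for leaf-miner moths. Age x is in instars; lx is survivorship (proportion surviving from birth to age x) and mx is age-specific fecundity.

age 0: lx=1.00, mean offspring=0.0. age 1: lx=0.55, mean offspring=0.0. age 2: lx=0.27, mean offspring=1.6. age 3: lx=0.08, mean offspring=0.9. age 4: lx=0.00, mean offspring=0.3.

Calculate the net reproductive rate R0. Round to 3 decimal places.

0.504

lx·mx by age: 0, 0, 0.432, 0.072, 0
R0 = Σ lx·mx = 0.504 → 0.504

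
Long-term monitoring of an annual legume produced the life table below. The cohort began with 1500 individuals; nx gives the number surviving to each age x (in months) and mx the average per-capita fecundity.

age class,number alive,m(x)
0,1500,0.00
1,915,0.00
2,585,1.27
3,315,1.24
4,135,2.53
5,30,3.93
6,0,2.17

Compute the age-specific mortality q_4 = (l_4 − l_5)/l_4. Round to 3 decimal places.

lx = nx/n0 = nx/1500: 1, 0.61, 0.39, 0.21, 0.09, 0.02, 0
q_4 = (l_4 − l_5) / l_4 = (0.09 − 0.02) / 0.09
     = 0.07 / 0.09 = 0.777778… → 0.778

0.778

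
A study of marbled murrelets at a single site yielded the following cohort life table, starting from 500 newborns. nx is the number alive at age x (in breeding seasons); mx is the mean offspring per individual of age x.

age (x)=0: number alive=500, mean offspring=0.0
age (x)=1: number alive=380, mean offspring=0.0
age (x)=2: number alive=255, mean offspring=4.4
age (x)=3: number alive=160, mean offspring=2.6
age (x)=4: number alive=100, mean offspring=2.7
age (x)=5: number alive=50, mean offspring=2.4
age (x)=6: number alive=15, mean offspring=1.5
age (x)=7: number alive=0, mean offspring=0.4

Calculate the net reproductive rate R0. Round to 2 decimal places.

3.90

lx = nx/n0 = nx/500: 1, 0.76, 0.51, 0.32, 0.2, 0.1, 0.03, 0
lx·mx by age: 0, 0, 2.244, 0.832, 0.54, 0.24, 0.045, 0
R0 = Σ lx·mx = 3.901 → 3.90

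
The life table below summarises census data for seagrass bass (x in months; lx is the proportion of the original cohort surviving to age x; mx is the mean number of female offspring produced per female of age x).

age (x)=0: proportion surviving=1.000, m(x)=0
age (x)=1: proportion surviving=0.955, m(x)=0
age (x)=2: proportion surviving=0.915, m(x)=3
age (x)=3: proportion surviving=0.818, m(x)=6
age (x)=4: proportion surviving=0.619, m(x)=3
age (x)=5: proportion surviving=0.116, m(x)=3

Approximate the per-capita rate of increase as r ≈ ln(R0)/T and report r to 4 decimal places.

0.7677

R0 = Σ lx·mx = 0 + 0 + 2.745 + 4.908 + 1.857 + 0.348 = 9.858
Σ x·lx·mx = 29.382; T = 29.382/9.858 = 2.98052…
r ≈ ln(R0)/T = ln(9.858)/2.98052… = 0.767745… → 0.7677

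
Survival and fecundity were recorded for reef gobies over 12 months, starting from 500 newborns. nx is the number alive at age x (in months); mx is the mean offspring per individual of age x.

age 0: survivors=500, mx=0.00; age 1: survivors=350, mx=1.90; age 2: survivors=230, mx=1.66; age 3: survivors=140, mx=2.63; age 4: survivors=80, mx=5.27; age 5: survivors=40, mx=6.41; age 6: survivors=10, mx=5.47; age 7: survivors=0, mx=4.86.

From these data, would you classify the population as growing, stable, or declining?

growing

lx = nx/n0 = nx/500: 1, 0.7, 0.46, 0.28, 0.16, 0.08, 0.02, 0
R0 = Σ lx·mx = 0 + 1.33 + 0.7636 + 0.7364 + 0.8432 + 0.5128 + 0.1094 + 0 = 4.2954
R0 > 1, so the population is growing.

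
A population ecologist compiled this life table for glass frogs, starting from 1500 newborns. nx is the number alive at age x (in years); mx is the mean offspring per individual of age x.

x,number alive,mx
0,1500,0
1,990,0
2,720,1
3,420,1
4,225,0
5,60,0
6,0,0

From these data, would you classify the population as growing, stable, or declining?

lx = nx/n0 = nx/1500: 1, 0.66, 0.48, 0.28, 0.15, 0.04, 0
R0 = Σ lx·mx = 0 + 0 + 0.48 + 0.28 + 0 + 0 + 0 = 0.76
R0 < 1, so the population is declining.

declining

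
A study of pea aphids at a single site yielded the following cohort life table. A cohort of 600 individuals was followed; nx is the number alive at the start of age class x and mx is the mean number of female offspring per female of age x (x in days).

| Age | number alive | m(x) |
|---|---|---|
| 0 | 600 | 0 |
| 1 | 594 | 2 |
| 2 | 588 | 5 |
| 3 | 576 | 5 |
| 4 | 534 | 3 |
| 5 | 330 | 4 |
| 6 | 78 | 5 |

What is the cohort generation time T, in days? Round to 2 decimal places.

lx = nx/n0 = nx/600: 1, 0.99, 0.98, 0.96, 0.89, 0.55, 0.13
lx·mx: 0, 1.98, 4.9, 4.8, 2.67, 2.2, 0.65 → R0 = 17.2
x·lx·mx: 0, 1.98, 9.8, 14.4, 10.68, 11, 3.9 → Σ = 51.76
T = 51.76 / 17.2 = 3.009302… → 3.01

3.01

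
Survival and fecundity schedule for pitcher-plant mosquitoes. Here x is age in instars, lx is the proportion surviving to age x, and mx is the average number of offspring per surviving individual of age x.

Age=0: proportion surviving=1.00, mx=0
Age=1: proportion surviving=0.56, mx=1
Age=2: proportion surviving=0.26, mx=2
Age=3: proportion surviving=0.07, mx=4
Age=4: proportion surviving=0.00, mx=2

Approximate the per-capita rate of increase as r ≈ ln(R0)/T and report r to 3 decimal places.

0.171

R0 = Σ lx·mx = 0 + 0.56 + 0.52 + 0.28 + 0 = 1.36
Σ x·lx·mx = 2.44; T = 2.44/1.36 = 1.79412…
r ≈ ln(R0)/T = ln(1.36)/1.79412… = 0.17138… → 0.171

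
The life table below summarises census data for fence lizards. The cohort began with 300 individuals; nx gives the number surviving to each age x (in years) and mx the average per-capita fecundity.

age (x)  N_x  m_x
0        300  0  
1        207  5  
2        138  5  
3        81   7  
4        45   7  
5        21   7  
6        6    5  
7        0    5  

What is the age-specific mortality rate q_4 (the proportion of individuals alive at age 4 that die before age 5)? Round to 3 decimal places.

0.533

lx = nx/n0 = nx/300: 1, 0.69, 0.46, 0.27, 0.15, 0.07, 0.02, 0
q_4 = (l_4 − l_5) / l_4 = (0.15 − 0.07) / 0.15
     = 0.08 / 0.15 = 0.533333… → 0.533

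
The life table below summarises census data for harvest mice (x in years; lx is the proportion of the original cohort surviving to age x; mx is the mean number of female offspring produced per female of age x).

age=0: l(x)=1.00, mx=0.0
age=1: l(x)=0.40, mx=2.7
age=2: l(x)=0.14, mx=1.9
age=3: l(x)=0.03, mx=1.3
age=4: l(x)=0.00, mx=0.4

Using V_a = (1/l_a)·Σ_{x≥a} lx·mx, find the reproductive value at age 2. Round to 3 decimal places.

lx·mx for x ≥ 2: 0.266, 0.039, 0 → sum = 0.305
V_2 = 0.305 / l_2 = 0.305 / 0.14 = 2.178571… → 2.179

2.179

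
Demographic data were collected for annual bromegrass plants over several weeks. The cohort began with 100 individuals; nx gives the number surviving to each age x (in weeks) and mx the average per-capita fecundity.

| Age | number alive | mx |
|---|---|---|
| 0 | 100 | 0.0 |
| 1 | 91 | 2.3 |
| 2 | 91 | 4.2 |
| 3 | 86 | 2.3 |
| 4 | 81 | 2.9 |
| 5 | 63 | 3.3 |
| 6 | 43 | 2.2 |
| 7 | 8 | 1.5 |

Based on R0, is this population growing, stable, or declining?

lx = nx/n0 = nx/100: 1, 0.91, 0.91, 0.86, 0.81, 0.63, 0.43, 0.08
R0 = Σ lx·mx = 0 + 2.093 + 3.822 + 1.978 + 2.349 + 2.079 + 0.946 + 0.12 = 13.387
R0 > 1, so the population is growing.

growing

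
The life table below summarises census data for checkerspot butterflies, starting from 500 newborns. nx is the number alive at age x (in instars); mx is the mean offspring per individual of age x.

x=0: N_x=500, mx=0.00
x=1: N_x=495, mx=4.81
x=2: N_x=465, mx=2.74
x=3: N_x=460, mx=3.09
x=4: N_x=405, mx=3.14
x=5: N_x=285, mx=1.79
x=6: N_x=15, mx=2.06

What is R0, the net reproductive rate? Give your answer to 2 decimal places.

13.78

lx = nx/n0 = nx/500: 1, 0.99, 0.93, 0.92, 0.81, 0.57, 0.03
lx·mx by age: 0, 4.7619, 2.5482, 2.8428, 2.5434, 1.0203, 0.0618
R0 = Σ lx·mx = 13.7784 → 13.78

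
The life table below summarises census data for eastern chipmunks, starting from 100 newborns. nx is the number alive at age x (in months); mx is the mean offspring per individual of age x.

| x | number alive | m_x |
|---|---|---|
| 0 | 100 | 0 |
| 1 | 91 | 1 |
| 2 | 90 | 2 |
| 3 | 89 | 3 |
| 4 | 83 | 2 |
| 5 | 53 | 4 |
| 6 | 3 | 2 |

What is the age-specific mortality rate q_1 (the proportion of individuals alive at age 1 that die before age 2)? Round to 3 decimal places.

lx = nx/n0 = nx/100: 1, 0.91, 0.9, 0.89, 0.83, 0.53, 0.03
q_1 = (l_1 − l_2) / l_1 = (0.91 − 0.9) / 0.91
     = 0.01 / 0.91 = 0.010989… → 0.011

0.011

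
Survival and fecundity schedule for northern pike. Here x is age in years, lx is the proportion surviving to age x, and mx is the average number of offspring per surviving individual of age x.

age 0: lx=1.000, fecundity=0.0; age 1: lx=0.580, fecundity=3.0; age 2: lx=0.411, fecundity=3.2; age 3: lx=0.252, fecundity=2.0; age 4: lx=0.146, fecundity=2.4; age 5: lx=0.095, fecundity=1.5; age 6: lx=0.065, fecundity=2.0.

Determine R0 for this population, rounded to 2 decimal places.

lx·mx by age: 0, 1.74, 1.3152, 0.504, 0.3504, 0.1425, 0.13
R0 = Σ lx·mx = 4.1821 → 4.18

4.18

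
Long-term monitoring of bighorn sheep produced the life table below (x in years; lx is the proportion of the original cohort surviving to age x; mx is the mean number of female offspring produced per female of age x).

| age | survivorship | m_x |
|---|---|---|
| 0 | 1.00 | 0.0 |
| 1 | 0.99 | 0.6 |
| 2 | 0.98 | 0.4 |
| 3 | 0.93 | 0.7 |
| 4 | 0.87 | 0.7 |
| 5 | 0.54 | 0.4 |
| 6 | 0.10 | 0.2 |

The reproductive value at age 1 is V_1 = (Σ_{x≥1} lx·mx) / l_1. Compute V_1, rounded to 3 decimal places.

2.507

lx·mx for x ≥ 1: 0.594, 0.392, 0.651, 0.609, 0.216, 0.02 → sum = 2.482
V_1 = 2.482 / l_1 = 2.482 / 0.99 = 2.507071… → 2.507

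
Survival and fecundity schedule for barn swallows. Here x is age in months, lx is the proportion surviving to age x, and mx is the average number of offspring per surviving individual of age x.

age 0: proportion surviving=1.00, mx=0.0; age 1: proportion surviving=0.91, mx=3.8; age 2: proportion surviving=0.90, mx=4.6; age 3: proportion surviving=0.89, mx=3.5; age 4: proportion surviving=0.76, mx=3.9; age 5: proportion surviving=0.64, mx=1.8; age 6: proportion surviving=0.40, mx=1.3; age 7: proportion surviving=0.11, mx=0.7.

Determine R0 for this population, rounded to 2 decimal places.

15.43

lx·mx by age: 0, 3.458, 4.14, 3.115, 2.964, 1.152, 0.52, 0.077
R0 = Σ lx·mx = 15.426 → 15.43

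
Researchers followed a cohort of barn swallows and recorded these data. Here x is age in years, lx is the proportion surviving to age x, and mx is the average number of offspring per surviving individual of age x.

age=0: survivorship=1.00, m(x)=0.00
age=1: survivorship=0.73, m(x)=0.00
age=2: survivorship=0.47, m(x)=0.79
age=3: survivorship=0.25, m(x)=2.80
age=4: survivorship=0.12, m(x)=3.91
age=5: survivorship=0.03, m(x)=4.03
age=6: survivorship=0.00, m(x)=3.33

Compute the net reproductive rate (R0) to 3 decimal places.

lx·mx by age: 0, 0, 0.3713, 0.7, 0.4692, 0.1209, 0
R0 = Σ lx·mx = 1.6614 → 1.661

1.661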